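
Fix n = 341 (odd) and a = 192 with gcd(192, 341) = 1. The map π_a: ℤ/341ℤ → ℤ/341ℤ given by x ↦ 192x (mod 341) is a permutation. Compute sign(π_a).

Trace 223: π^k(223) = [223, 191, 185, 56, 181, 311, 37] for k=0..6.
Cycle lengths of π_192 on ℤ/341ℤ: [30, 30, 30, 30, 30, 30, 30, 30, 30, 30, 6, 6, 6, 6, 6, 5, 5, 1]; 18 cycles in total.
With 18 cycles on 341 points, sign = (−1)^{341−18} = -1.

-1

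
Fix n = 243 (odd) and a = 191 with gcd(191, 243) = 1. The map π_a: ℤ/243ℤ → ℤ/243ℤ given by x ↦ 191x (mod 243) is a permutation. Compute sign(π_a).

Orbit of 203 under x↦191x: [203, 136, 218, 85, 197, 205, 32]… (length divides ord_243(191)).
Cycle lengths of π_191 on ℤ/243ℤ: [162, 54, 18, 6, 2, 1]; 6 cycles in total.
sign(π) = (−1)^{n − #cycles} = (−1)^{243−6} = (−1)^237 = -1.

-1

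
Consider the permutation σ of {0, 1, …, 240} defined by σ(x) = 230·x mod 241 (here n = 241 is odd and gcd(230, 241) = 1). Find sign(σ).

Orbit of 211 under x↦230x: [211, 89, 226, 165, 113, 203, 177]… (length divides ord_241(230)).
The orbit structure of x ↦ 230x mod 241: 6 orbits of sizes [48, 48, 48, 48, 48, 1].
With 6 cycles on 241 points, sign = (−1)^{241−6} = -1.

-1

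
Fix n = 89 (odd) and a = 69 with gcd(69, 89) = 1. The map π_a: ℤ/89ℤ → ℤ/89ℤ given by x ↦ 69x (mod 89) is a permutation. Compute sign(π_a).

Trace 71: π^k(71) = [71, 4, 9, 87, 40, 1, 69] for k=0..6.
π_69 has 3 disjoint cycles with lengths [44, 44, 1] on {0,…,88}.
3 cycles on 89: each ℓ→(−1)^(ℓ−1), product (−1)^86 = +1.
(69|89)_J = +1 (Zolotarev's lemma cross-check).

+1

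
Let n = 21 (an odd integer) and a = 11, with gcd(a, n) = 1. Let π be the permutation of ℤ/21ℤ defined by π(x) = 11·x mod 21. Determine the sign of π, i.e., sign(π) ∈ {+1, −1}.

Trace 11: π^k(11) = [11, 16, 8, 4, 2, 1] for k=0..5.
Cycle lengths of π_11 on ℤ/21ℤ: [6, 6, 3, 3, 2, 1]; 6 cycles in total.
Σ(ℓ_i−1) = 21−6 = 15; sign = (−1)^15 = -1.
(11|21)_J = -1 (Zolotarev's lemma cross-check).

-1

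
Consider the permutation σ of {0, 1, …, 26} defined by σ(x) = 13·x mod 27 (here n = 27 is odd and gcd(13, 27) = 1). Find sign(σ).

Start at x=19: 19 → 4 → 25 → 1 → 13 → 7 → 10 → … (one orbit).
The orbit structure of x ↦ 13x mod 27: 7 orbits of sizes [9, 9, 3, 3, 1, 1, 1].
Σ(ℓ_i−1) = 27−7 = 20; sign = (−1)^20 = +1.

+1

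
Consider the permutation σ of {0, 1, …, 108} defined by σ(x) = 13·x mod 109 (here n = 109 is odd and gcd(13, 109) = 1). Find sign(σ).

Start at x=88: 88 → 54 → 48 → 79 → 46 → 53 → 35 → … (one orbit).
The orbit structure of x ↦ 13x mod 109: 2 orbits of sizes [108, 1].
n − c = 109 − 2 = 107; sign = (−1)^107 = -1.
The Jacobi symbol (13|109) = -1 (Zolotarev) agrees.

-1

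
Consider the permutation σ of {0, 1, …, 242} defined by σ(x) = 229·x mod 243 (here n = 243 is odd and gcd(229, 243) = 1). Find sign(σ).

Trace 49: π^k(49) = [49, 43, 127, 166, 106, 217, 121] for k=0..6.
Cycle type of π: 81×2 + 27×2 + 9×2 + 3×2 + 1×3; total 11 cycles.
243 − 11 = 232 transpositions; sign(π) = (−1)^232 = +1.

+1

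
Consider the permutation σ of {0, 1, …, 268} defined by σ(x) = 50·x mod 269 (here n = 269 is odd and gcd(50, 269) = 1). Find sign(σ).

-1

Start at x=206: 206 → 78 → 134 → 244 → 95 → 177 → 242 → … (one orbit).
Decompose π into cycles: lengths [268, 1] (2 cycles, including the fixed point 0).
269 − 2 = 267 transpositions; sign(π) = (−1)^267 = -1.
Zolotarev: (50|269) = -1, matching the cycle-count sign.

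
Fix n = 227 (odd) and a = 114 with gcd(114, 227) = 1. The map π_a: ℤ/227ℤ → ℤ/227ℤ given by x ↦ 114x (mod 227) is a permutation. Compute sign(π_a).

-1

Orbit of 208 under x↦114x: [208, 104, 52, 26, 13, 120, 60]… (length divides ord_227(114)).
π_114 has 2 disjoint cycles with lengths [226, 1] on {0,…,226}.
Σ(ℓ_i−1) = 227−2 = 225; sign = (−1)^225 = -1.
Via Zolotarev, sign(π_{114}) = (114|227) = -1.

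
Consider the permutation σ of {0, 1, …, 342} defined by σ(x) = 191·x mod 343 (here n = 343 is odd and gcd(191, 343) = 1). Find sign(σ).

+1

Start at x=79: 79 → 340 → 113 → 317 → 179 → 232 → 65 → … (one orbit).
Cycle type of π: 147×2 + 21×2 + 3×2 + 1; total 7 cycles.
n − c = 343 − 7 = 336; sign = (−1)^336 = +1.
Via Zolotarev, sign(π_{191}) = (191|343) = +1.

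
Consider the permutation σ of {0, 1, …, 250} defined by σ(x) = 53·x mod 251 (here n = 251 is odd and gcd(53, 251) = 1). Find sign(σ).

-1

Start at x=249: 249 → 145 → 155 → 183 → 161 → 250 → 198 → … (one orbit).
Cycle type of π: 250 + 1; total 2 cycles.
sign(π) = (−1)^{n − #cycles} = (−1)^{251−2} = (−1)^249 = -1.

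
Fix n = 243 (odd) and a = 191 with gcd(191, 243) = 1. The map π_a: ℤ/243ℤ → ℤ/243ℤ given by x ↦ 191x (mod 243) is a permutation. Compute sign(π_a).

Start at x=152: 152 → 115 → 95 → 163 → 29 → 193 → 170 → … (one orbit).
Decompose π into cycles: lengths [162, 54, 18, 6, 2, 1] (6 cycles, including the fixed point 0).
6 cycles on 243: each ℓ→(−1)^(ℓ−1), product (−1)^237 = -1.
Via Zolotarev, sign(π_{191}) = (191|243) = -1.

-1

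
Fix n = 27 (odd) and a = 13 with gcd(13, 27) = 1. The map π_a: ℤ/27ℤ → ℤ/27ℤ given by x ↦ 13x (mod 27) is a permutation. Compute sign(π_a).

Trace 10: π^k(10) = [10, 22, 16, 19, 4, 25, 1] for k=0..6.
The orbit structure of x ↦ 13x mod 27: 7 orbits of sizes [9, 9, 3, 3, 1, 1, 1].
27 − 7 = 20 transpositions; sign(π) = (−1)^20 = +1.
The Jacobi symbol (13|27) = +1 (Zolotarev) agrees.

+1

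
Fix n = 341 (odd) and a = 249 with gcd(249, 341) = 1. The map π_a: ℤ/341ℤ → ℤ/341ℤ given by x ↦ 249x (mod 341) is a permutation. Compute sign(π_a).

-1

Trace 94: π^k(94) = [94, 218, 63, 1, 249, 280, 156] for k=0..6.
Cycle type of π: 10×31 + 1×31; total 62 cycles.
Σ(ℓ_i−1) = 341−62 = 279; sign = (−1)^279 = -1.
Via Zolotarev, sign(π_{249}) = (249|341) = -1.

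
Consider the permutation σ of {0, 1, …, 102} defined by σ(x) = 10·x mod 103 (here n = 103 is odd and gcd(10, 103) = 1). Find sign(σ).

-1

Trace 100: π^k(100) = [100, 73, 9, 90, 76, 39, 81] for k=0..6.
π_10 has 4 disjoint cycles with lengths [34, 34, 34, 1] on {0,…,102}.
103 − 4 = 99 transpositions; sign(π) = (−1)^99 = -1.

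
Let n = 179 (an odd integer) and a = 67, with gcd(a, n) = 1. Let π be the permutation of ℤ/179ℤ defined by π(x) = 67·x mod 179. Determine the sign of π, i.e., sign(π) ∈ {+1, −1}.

+1

Start at x=51: 51 → 16 → 177 → 45 → 151 → 93 → 145 → … (one orbit).
π_67 has 3 disjoint cycles with lengths [89, 89, 1] on {0,…,178}.
n − c = 179 − 3 = 176; sign = (−1)^176 = +1.
Check: (67/179) = +1 by Zolotarev.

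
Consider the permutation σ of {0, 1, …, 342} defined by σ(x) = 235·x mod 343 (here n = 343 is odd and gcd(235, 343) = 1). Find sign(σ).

Start at x=30: 30 → 190 → 60 → 37 → 120 → 74 → 240 → … (one orbit).
Decompose π into cycles: lengths [147, 147, 21, 21, 3, 3, 1] (7 cycles, including the fixed point 0).
sign(π) = (−1)^{n − #cycles} = (−1)^{343−7} = (−1)^336 = +1.

+1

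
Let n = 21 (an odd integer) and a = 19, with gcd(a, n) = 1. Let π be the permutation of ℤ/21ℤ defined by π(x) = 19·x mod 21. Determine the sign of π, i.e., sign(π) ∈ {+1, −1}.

-1

Trace 13: π^k(13) = [13, 16, 10, 1, 19, 4] for k=0..5.
The orbit structure of x ↦ 19x mod 21: 6 orbits of sizes [6, 6, 6, 1, 1, 1].
n − c = 21 − 6 = 15; sign = (−1)^15 = -1.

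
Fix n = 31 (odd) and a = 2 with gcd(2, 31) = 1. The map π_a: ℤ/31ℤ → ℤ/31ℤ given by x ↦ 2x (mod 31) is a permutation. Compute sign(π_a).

+1

Trace 8: π^k(8) = [8, 16, 1, 2, 4] for k=0..4.
The orbit structure of x ↦ 2x mod 31: 7 orbits of sizes [5, 5, 5, 5, 5, 5, 1].
31 − 7 = 24 transpositions; sign(π) = (−1)^24 = +1.
Zolotarev: (2|31) = +1, matching the cycle-count sign.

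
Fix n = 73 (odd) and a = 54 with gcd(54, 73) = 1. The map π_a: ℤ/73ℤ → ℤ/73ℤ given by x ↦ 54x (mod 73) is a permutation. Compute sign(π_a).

+1

Trace 35: π^k(35) = [35, 65, 6, 32, 49, 18, 23] for k=0..6.
Cycle lengths of π_54 on ℤ/73ℤ: [36, 36, 1]; 3 cycles in total.
Σ(ℓ_i−1) = 73−3 = 70; sign = (−1)^70 = +1.
Check: (54/73) = +1 by Zolotarev.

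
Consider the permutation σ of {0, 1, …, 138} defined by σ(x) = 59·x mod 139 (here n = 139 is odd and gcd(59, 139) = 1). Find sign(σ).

-1

Orbit of 62 under x↦59x: [62, 44, 94, 125, 8, 55, 48]… (length divides ord_139(59)).
π_59 has 4 disjoint cycles with lengths [46, 46, 46, 1] on {0,…,138}.
With 4 cycles on 139 points, sign = (−1)^{139−4} = -1.
Zolotarev: (59|139) = -1, matching the cycle-count sign.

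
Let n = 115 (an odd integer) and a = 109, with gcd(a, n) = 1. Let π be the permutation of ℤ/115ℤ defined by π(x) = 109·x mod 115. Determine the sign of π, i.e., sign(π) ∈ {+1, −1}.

-1

Orbit of 36 under x↦109x: [36, 14, 31, 44, 81, 89, 41]… (length divides ord_115(109)).
8 cycles of lengths [22, 22, 22, 22, 22, 2, 2, 1].
115 − 8 = 107 transpositions; sign(π) = (−1)^107 = -1.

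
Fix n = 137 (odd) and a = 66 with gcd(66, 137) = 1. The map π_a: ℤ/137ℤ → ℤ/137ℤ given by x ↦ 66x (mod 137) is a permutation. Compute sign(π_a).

Start at x=126: 126 → 96 → 34 → 52 → 7 → 51 → 78 → … (one orbit).
The orbit structure of x ↦ 66x mod 137: 2 orbits of sizes [136, 1].
With 2 cycles on 137 points, sign = (−1)^{137−2} = -1.
The Jacobi symbol (66|137) = -1 (Zolotarev) agrees.

-1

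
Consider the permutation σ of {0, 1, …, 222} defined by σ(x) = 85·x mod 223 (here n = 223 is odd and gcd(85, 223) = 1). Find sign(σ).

Orbit of 85 under x↦85x: [85, 89, 206, 116, 48, 66, 35]… (length divides ord_223(85)).
Cycle lengths of π_85 on ℤ/223ℤ: [222, 1]; 2 cycles in total.
sign(π) = (−1)^{n − #cycles} = (−1)^{223−2} = (−1)^221 = -1.
The Jacobi symbol (85|223) = -1 (Zolotarev) agrees.

-1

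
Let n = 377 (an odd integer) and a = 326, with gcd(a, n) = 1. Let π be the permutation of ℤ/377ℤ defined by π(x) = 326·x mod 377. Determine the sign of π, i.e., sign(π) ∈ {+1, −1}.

Start at x=313: 313 → 248 → 170 → 1 → 326 → 339 → 53 → 313 (one orbit).
65 cycles of lengths [7, 7, 7, 7, 7, 7, 7, 7, 7, 7, 7, 7, 7, 7, 7, 7, 7, 7, 7, 7, 7, 7, 7, 7, 7, 7, 7, 7, 7, 7, 7, 7, 7, 7, 7, 7, 7, 7, 7, 7, 7, 7, 7, 7, 7, 7, 7, 7, 7, 7, 7, 7, 1, 1, 1, 1, 1, 1, 1, 1, 1, 1, 1, 1, 1].
sign(π) = (−1)^{n − #cycles} = (−1)^{377−65} = (−1)^312 = +1.
The Jacobi symbol (326|377) = +1 (Zolotarev) agrees.

+1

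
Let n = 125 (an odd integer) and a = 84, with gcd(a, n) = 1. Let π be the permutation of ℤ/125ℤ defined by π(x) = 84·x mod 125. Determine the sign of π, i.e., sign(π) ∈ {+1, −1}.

+1

Orbit of 1 under x↦84x: [1, 84, 56, 79, 11, 49, 116]… (length divides ord_125(84)).
The orbit structure of x ↦ 84x mod 125: 7 orbits of sizes [50, 50, 10, 10, 2, 2, 1].
n − c = 125 − 7 = 118; sign = (−1)^118 = +1.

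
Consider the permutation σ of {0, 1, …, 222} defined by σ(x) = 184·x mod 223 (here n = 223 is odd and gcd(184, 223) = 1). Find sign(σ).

-1

Orbit of 1 under x↦184x: [1, 184, 183, 222, 39, 40]… (length divides ord_223(184)).
Cycle lengths of π_184 on ℤ/223ℤ: [6, 6, 6, 6, 6, 6, 6, 6, 6, 6, 6, 6, 6, 6, 6, 6, 6, 6, 6, 6, 6, 6, 6, 6, 6, 6, 6, 6, 6, 6, 6, 6, 6, 6, 6, 6, 6, 1]; 38 cycles in total.
sign(π) = (−1)^{n − #cycles} = (−1)^{223−38} = (−1)^185 = -1.
The Jacobi symbol (184|223) = -1 (Zolotarev) agrees.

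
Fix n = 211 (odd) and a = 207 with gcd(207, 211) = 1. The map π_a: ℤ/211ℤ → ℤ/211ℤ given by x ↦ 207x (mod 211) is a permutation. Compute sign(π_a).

Orbit of 197 under x↦207x: [197, 56, 198, 52, 3, 199, 48]… (length divides ord_211(207)).
Cycle lengths of π_207 on ℤ/211ℤ: [210, 1]; 2 cycles in total.
With 2 cycles on 211 points, sign = (−1)^{211−2} = -1.
Check: (207/211) = -1 by Zolotarev.

-1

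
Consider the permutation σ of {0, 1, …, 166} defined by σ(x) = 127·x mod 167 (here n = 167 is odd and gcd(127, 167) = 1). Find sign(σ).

+1

Trace 107: π^k(107) = [107, 62, 25, 2, 87, 27, 89] for k=0..6.
Decompose π into cycles: lengths [83, 83, 1] (3 cycles, including the fixed point 0).
3 cycles on 167: each ℓ→(−1)^(ℓ−1), product (−1)^164 = +1.
Zolotarev: (127|167) = +1, matching the cycle-count sign.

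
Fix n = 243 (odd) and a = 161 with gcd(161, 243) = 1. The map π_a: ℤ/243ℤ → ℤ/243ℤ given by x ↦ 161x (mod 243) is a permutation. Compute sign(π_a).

-1

Orbit of 242 under x↦161x: [242, 82, 80, 1, 161, 163]… (length divides ord_243(161)).
Cycle type of π: 6×27 + 2×40 + 1; total 68 cycles.
n − c = 243 − 68 = 175; sign = (−1)^175 = -1.
Via Zolotarev, sign(π_{161}) = (161|243) = -1.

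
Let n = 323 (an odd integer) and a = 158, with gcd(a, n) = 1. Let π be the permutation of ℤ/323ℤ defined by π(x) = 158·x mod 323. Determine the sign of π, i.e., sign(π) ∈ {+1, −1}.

-1

Trace 275: π^k(275) = [275, 168, 58, 120, 226, 178, 23] for k=0..6.
The orbit structure of x ↦ 158x mod 323: 6 orbits of sizes [144, 144, 16, 9, 9, 1].
n − c = 323 − 6 = 317; sign = (−1)^317 = -1.
The Jacobi symbol (158|323) = -1 (Zolotarev) agrees.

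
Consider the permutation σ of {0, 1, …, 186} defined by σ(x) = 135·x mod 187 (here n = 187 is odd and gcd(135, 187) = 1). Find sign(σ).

+1

Start at x=152: 152 → 137 → 169 → 1 → 135 → 86 → 16 → … (one orbit).
Cycle lengths of π_135 on ℤ/187ℤ: [10, 10, 10, 10, 10, 10, 10, 10, 10, 10, 10, 10, 10, 10, 10, 10, 5, 5, 2, 2, 2, 2, 2, 2, 2, 2, 1]; 27 cycles in total.
Σ(ℓ_i−1) = 187−27 = 160; sign = (−1)^160 = +1.
(135|187)_J = +1 (Zolotarev's lemma cross-check).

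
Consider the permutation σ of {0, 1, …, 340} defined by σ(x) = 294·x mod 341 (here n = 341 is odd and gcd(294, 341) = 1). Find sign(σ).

+1

Trace 1: π^k(1) = [1, 294, 163, 182, 312, 340, 47] for k=0..6.
Cycle lengths of π_294 on ℤ/341ℤ: [10, 10, 10, 10, 10, 10, 10, 10, 10, 10, 10, 10, 10, 10, 10, 10, 10, 10, 10, 10, 10, 10, 10, 10, 10, 10, 10, 10, 10, 10, 10, 10, 10, 10, 1]; 35 cycles in total.
341 − 35 = 306 transpositions; sign(π) = (−1)^306 = +1.
Zolotarev: (294|341) = +1, matching the cycle-count sign.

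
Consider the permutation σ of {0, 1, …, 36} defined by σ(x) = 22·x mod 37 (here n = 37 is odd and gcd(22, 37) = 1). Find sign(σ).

-1

Orbit of 8 under x↦22x: [8, 28, 24, 10, 35, 30, 31]… (length divides ord_37(22)).
Cycle type of π: 36 + 1; total 2 cycles.
With 2 cycles on 37 points, sign = (−1)^{37−2} = -1.
(22|37)_J = -1 (Zolotarev's lemma cross-check).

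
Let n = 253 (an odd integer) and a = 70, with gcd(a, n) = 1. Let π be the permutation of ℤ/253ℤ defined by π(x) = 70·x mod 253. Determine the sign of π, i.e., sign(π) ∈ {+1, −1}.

+1

Orbit of 93 under x↦70x: [93, 185, 47, 1, 70]… (length divides ord_253(70)).
π_70 has 69 disjoint cycles with lengths [5, 5, 5, 5, 5, 5, 5, 5, 5, 5, 5, 5, 5, 5, 5, 5, 5, 5, 5, 5, 5, 5, 5, 5, 5, 5, 5, 5, 5, 5, 5, 5, 5, 5, 5, 5, 5, 5, 5, 5, 5, 5, 5, 5, 5, 5, 1, 1, 1, 1, 1, 1, 1, 1, 1, 1, 1, 1, 1, 1, 1, 1, 1, 1, 1, 1, 1, 1, 1] on {0,…,252}.
69 cycles on 253: each ℓ→(−1)^(ℓ−1), product (−1)^184 = +1.
(70|253)_J = +1 (Zolotarev's lemma cross-check).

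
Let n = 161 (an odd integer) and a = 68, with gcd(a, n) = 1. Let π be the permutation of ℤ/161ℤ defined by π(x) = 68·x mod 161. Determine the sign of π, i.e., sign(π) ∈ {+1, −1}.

Orbit of 160 under x↦68x: [160, 93, 45, 1, 68, 116]… (length divides ord_161(68)).
Cycle type of π: 6×23 + 2×11 + 1; total 35 cycles.
n − c = 161 − 35 = 126; sign = (−1)^126 = +1.
Zolotarev: (68|161) = +1, matching the cycle-count sign.

+1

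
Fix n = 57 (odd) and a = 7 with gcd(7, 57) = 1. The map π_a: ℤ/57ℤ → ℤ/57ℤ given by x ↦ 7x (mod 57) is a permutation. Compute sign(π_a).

Trace 49: π^k(49) = [49, 1, 7] for k=0..2.
Decompose π into cycles: lengths [3, 3, 3, 3, 3, 3, 3, 3, 3, 3, 3, 3, 3, 3, 3, 3, 3, 3, 1, 1, 1] (21 cycles, including the fixed point 0).
57 − 21 = 36 transpositions; sign(π) = (−1)^36 = +1.

+1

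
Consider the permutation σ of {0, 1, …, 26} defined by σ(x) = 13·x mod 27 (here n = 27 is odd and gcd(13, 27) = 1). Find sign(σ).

+1

Start at x=25: 25 → 1 → 13 → 7 → 10 → 22 → 16 → … (one orbit).
7 cycles of lengths [9, 9, 3, 3, 1, 1, 1].
sign(π) = (−1)^{n − #cycles} = (−1)^{27−7} = (−1)^20 = +1.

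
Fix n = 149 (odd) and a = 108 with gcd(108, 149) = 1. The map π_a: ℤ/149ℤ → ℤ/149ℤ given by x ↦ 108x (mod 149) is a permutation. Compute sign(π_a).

Trace 36: π^k(36) = [36, 14, 22, 141, 30, 111, 68] for k=0..6.
Decompose π into cycles: lengths [148, 1] (2 cycles, including the fixed point 0).
n − c = 149 − 2 = 147; sign = (−1)^147 = -1.

-1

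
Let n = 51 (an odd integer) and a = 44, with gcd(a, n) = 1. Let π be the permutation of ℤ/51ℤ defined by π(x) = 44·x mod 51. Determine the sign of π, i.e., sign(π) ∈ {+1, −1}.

Start at x=49: 49 → 14 → 4 → 23 → 43 → 5 → 16 → … (one orbit).
5 cycles of lengths [16, 16, 16, 2, 1].
n − c = 51 − 5 = 46; sign = (−1)^46 = +1.
Zolotarev: (44|51) = +1, matching the cycle-count sign.

+1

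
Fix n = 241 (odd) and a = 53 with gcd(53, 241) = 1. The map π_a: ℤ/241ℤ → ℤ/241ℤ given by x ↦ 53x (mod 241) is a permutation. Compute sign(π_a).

Start at x=141: 141 → 2 → 106 → 75 → 119 → 41 → 4 → … (one orbit).
Cycle lengths of π_53 on ℤ/241ℤ: [120, 120, 1]; 3 cycles in total.
n − c = 241 − 3 = 238; sign = (−1)^238 = +1.
Check: (53/241) = +1 by Zolotarev.

+1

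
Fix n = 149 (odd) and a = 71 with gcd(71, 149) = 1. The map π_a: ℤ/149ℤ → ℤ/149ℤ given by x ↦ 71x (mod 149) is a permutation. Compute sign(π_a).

-1

Start at x=105: 105 → 5 → 57 → 24 → 65 → 145 → 14 → … (one orbit).
Cycle lengths of π_71 on ℤ/149ℤ: [148, 1]; 2 cycles in total.
With 2 cycles on 149 points, sign = (−1)^{149−2} = -1.
(71|149)_J = -1 (Zolotarev's lemma cross-check).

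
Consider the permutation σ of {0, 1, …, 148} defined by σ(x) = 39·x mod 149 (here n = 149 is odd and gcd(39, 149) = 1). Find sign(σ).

Orbit of 6 under x↦39x: [6, 85, 37, 102, 104, 33, 95]… (length divides ord_149(39)).
π_39 has 5 disjoint cycles with lengths [37, 37, 37, 37, 1] on {0,…,148}.
With 5 cycles on 149 points, sign = (−1)^{149−5} = +1.

+1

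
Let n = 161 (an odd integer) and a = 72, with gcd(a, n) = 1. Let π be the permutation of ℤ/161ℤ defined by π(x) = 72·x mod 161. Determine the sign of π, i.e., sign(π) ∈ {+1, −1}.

+1

Orbit of 8 under x↦72x: [8, 93, 95, 78, 142, 81, 36]… (length divides ord_161(72)).
Cycle lengths of π_72 on ℤ/161ℤ: [33, 33, 33, 33, 11, 11, 3, 3, 1]; 9 cycles in total.
9 cycles on 161: each ℓ→(−1)^(ℓ−1), product (−1)^152 = +1.
(72|161)_J = +1 (Zolotarev's lemma cross-check).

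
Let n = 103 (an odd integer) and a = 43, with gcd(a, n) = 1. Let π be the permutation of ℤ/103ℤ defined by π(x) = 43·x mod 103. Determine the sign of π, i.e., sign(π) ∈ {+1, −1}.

-1

Trace 8: π^k(8) = [8, 35, 63, 31, 97, 51, 30] for k=0..6.
Cycle type of π: 102 + 1; total 2 cycles.
n − c = 103 − 2 = 101; sign = (−1)^101 = -1.
(43|103)_J = -1 (Zolotarev's lemma cross-check).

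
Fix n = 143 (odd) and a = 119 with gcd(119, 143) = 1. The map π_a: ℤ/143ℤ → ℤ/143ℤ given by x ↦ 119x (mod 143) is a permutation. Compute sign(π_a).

Trace 137: π^k(137) = [137, 1, 119, 4, 47, 16, 45] for k=0..6.
π_119 has 6 disjoint cycles with lengths [60, 60, 12, 5, 5, 1] on {0,…,142}.
With 6 cycles on 143 points, sign = (−1)^{143−6} = -1.

-1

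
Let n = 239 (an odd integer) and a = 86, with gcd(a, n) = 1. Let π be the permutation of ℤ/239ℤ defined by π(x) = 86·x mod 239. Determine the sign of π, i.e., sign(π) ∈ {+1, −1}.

-1

Orbit of 194 under x↦86x: [194, 193, 107, 120, 43, 113, 158]… (length divides ord_239(86)).
π_86 has 2 disjoint cycles with lengths [238, 1] on {0,…,238}.
239 − 2 = 237 transpositions; sign(π) = (−1)^237 = -1.
Zolotarev: (86|239) = -1, matching the cycle-count sign.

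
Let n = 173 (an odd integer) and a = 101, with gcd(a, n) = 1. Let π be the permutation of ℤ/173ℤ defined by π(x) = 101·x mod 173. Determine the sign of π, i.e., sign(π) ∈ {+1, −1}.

-1

Start at x=128: 128 → 126 → 97 → 109 → 110 → 38 → 32 → … (one orbit).
The orbit structure of x ↦ 101x mod 173: 2 orbits of sizes [172, 1].
sign(π) = (−1)^{n − #cycles} = (−1)^{173−2} = (−1)^171 = -1.
Via Zolotarev, sign(π_{101}) = (101|173) = -1.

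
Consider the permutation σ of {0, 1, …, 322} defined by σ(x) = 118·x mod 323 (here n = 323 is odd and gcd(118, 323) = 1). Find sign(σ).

Trace 271: π^k(271) = [271, 1, 118, 35, 254, 256, 169] for k=0..6.
27 cycles of lengths [18, 18, 18, 18, 18, 18, 18, 18, 18, 18, 18, 18, 18, 18, 18, 18, 9, 9, 2, 2, 2, 2, 2, 2, 2, 2, 1].
n − c = 323 − 27 = 296; sign = (−1)^296 = +1.
Via Zolotarev, sign(π_{118}) = (118|323) = +1.

+1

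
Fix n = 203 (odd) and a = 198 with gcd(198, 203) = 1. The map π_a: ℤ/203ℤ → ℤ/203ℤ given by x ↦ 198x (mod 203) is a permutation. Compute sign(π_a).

Start at x=81: 81 → 1 → 198 → 25 → 78 → 16 → 123 → … (one orbit).
π_198 has 15 disjoint cycles with lengths [21, 21, 21, 21, 21, 21, 21, 21, 7, 7, 7, 7, 3, 3, 1] on {0,…,202}.
sign(π) = (−1)^{n − #cycles} = (−1)^{203−15} = (−1)^188 = +1.
(198|203)_J = +1 (Zolotarev's lemma cross-check).

+1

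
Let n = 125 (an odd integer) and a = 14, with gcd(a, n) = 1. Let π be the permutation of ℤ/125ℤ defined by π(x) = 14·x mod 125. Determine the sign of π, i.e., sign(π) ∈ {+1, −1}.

+1

Orbit of 9 under x↦14x: [9, 1, 14, 71, 119, 41, 74]… (length divides ord_125(14)).
Decompose π into cycles: lengths [50, 50, 10, 10, 2, 2, 1] (7 cycles, including the fixed point 0).
Σ(ℓ_i−1) = 125−7 = 118; sign = (−1)^118 = +1.
Zolotarev: (14|125) = +1, matching the cycle-count sign.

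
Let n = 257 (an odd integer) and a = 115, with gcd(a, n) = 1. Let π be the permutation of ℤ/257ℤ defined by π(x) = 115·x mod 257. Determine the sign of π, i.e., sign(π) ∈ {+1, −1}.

Start at x=53: 53 → 184 → 86 → 124 → 125 → 240 → 101 → … (one orbit).
π_115 has 2 disjoint cycles with lengths [256, 1] on {0,…,256}.
257 − 2 = 255 transpositions; sign(π) = (−1)^255 = -1.
Check: (115/257) = -1 by Zolotarev.

-1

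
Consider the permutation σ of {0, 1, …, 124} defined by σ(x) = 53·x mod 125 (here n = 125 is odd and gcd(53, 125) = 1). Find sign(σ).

Orbit of 61 under x↦53x: [61, 108, 99, 122, 91, 73, 119]… (length divides ord_125(53)).
4 cycles of lengths [100, 20, 4, 1].
n − c = 125 − 4 = 121; sign = (−1)^121 = -1.
Check: (53/125) = -1 by Zolotarev.

-1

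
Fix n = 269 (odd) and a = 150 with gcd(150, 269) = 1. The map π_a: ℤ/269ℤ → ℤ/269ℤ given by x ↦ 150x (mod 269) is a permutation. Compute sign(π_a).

Start at x=235: 235 → 11 → 36 → 20 → 41 → 232 → 99 → … (one orbit).
The orbit structure of x ↦ 150x mod 269: 3 orbits of sizes [134, 134, 1].
3 cycles on 269: each ℓ→(−1)^(ℓ−1), product (−1)^266 = +1.

+1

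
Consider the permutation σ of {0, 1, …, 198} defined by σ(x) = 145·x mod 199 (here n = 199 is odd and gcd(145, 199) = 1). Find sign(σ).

Start at x=157: 157 → 79 → 112 → 121 → 33 → 9 → 111 → … (one orbit).
The orbit structure of x ↦ 145x mod 199: 3 orbits of sizes [99, 99, 1].
n − c = 199 − 3 = 196; sign = (−1)^196 = +1.
The Jacobi symbol (145|199) = +1 (Zolotarev) agrees.

+1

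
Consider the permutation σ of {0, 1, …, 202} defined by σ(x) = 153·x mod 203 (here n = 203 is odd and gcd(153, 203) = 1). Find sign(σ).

+1

Start at x=27: 27 → 71 → 104 → 78 → 160 → 120 → 90 → … (one orbit).
Decompose π into cycles: lengths [28, 28, 28, 28, 28, 28, 28, 2, 2, 2, 1] (11 cycles, including the fixed point 0).
With 11 cycles on 203 points, sign = (−1)^{203−11} = +1.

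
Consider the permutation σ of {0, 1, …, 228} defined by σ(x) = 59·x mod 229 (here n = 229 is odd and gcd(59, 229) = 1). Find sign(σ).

Trace 155: π^k(155) = [155, 214, 31, 226, 52, 91, 102] for k=0..6.
2 cycles of lengths [228, 1].
229 − 2 = 227 transpositions; sign(π) = (−1)^227 = -1.

-1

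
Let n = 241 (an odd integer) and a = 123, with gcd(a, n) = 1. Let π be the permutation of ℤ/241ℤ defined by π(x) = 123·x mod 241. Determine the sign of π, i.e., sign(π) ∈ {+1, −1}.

Orbit of 147 under x↦123x: [147, 6, 15, 158, 154, 144, 119]… (length divides ord_241(123)).
Cycle type of π: 60×4 + 1; total 5 cycles.
241 − 5 = 236 transpositions; sign(π) = (−1)^236 = +1.
Zolotarev: (123|241) = +1, matching the cycle-count sign.

+1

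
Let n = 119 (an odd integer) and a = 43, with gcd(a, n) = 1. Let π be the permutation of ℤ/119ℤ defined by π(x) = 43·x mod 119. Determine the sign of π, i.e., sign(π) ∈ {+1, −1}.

+1

Orbit of 106 under x↦43x: [106, 36, 1, 43, 64, 15, 50]… (length divides ord_119(43)).
Cycle lengths of π_43 on ℤ/119ℤ: [8, 8, 8, 8, 8, 8, 8, 8, 8, 8, 8, 8, 8, 8, 1, 1, 1, 1, 1, 1, 1]; 21 cycles in total.
n − c = 119 − 21 = 98; sign = (−1)^98 = +1.
Zolotarev: (43|119) = +1, matching the cycle-count sign.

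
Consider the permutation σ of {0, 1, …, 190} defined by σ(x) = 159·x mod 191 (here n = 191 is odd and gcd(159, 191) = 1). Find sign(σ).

-1

Start at x=161: 161 → 5 → 31 → 154 → 38 → 121 → 139 → … (one orbit).
Decompose π into cycles: lengths [38, 38, 38, 38, 38, 1] (6 cycles, including the fixed point 0).
sign(π) = (−1)^{n − #cycles} = (−1)^{191−6} = (−1)^185 = -1.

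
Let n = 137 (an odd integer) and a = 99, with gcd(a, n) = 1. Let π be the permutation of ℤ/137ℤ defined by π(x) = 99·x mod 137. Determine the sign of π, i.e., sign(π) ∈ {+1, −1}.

+1

Start at x=1: 1 → 99 → 74 → 65 → 133 → 15 → 115 → … (one orbit).
The orbit structure of x ↦ 99x mod 137: 5 orbits of sizes [34, 34, 34, 34, 1].
137 − 5 = 132 transpositions; sign(π) = (−1)^132 = +1.
Via Zolotarev, sign(π_{99}) = (99|137) = +1.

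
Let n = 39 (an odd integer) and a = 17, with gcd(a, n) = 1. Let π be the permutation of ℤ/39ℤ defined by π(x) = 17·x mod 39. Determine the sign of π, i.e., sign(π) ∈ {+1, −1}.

-1

Start at x=1: 1 → 17 → 16 → 38 → 22 → 23 → 1 (one orbit).
The orbit structure of x ↦ 17x mod 39: 8 orbits of sizes [6, 6, 6, 6, 6, 6, 2, 1].
With 8 cycles on 39 points, sign = (−1)^{39−8} = -1.
Check: (17/39) = -1 by Zolotarev.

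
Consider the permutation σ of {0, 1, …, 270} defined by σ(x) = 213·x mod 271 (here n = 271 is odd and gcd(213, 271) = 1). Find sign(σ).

+1

Start at x=90: 90 → 200 → 53 → 178 → 245 → 153 → 69 → … (one orbit).
Decompose π into cycles: lengths [135, 135, 1] (3 cycles, including the fixed point 0).
n − c = 271 − 3 = 268; sign = (−1)^268 = +1.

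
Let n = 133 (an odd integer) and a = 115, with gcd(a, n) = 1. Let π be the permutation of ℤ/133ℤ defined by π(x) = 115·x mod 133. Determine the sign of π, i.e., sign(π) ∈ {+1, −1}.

Orbit of 39 under x↦115x: [39, 96, 1, 115, 58, 20]… (length divides ord_133(115)).
Cycle type of π: 6×19 + 1×19; total 38 cycles.
133 − 38 = 95 transpositions; sign(π) = (−1)^95 = -1.
(115|133)_J = -1 (Zolotarev's lemma cross-check).

-1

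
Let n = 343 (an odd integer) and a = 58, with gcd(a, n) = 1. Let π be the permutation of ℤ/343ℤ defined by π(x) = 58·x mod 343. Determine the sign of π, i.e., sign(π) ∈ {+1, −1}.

+1

Trace 179: π^k(179) = [179, 92, 191, 102, 85, 128, 221] for k=0..6.
Cycle lengths of π_58 on ℤ/343ℤ: [147, 147, 21, 21, 3, 3, 1]; 7 cycles in total.
sign(π) = (−1)^{n − #cycles} = (−1)^{343−7} = (−1)^336 = +1.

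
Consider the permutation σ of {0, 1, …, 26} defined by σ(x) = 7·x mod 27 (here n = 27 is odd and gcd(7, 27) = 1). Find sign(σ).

+1

Start at x=19: 19 → 25 → 13 → 10 → 16 → 4 → 1 → … (one orbit).
π_7 has 7 disjoint cycles with lengths [9, 9, 3, 3, 1, 1, 1] on {0,…,26}.
sign(π) = (−1)^{n − #cycles} = (−1)^{27−7} = (−1)^20 = +1.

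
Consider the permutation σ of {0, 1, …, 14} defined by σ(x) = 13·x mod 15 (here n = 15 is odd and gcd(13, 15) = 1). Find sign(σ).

Start at x=4: 4 → 7 → 1 → 13 → 4 (one orbit).
Cycle type of π: 4×3 + 1×3; total 6 cycles.
6 cycles on 15: each ℓ→(−1)^(ℓ−1), product (−1)^9 = -1.
Check: (13/15) = -1 by Zolotarev.

-1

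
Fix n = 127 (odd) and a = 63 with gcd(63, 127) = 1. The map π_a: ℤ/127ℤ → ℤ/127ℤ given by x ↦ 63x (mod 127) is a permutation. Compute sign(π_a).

Orbit of 1 under x↦63x: [1, 63, 32, 111, 8, 123, 2]… (length divides ord_127(63)).
Decompose π into cycles: lengths [14, 14, 14, 14, 14, 14, 14, 14, 14, 1] (10 cycles, including the fixed point 0).
n − c = 127 − 10 = 117; sign = (−1)^117 = -1.
Zolotarev: (63|127) = -1, matching the cycle-count sign.

-1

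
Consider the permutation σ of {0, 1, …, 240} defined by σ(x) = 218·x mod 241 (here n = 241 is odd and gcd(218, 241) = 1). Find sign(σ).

-1

Trace 156: π^k(156) = [156, 27, 102, 64, 215, 116, 224] for k=0..6.
4 cycles of lengths [80, 80, 80, 1].
sign(π) = (−1)^{n − #cycles} = (−1)^{241−4} = (−1)^237 = -1.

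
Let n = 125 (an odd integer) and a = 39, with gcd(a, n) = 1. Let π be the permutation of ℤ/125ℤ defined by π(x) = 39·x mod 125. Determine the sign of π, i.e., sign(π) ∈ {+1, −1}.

+1

Trace 26: π^k(26) = [26, 14, 46, 44, 91, 49, 36] for k=0..6.
Cycle type of π: 50×2 + 10×2 + 2×2 + 1; total 7 cycles.
n − c = 125 − 7 = 118; sign = (−1)^118 = +1.
(39|125)_J = +1 (Zolotarev's lemma cross-check).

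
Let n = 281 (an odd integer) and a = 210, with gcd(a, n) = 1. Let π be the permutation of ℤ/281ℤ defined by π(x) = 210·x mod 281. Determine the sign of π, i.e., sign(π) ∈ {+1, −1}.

-1

Start at x=54: 54 → 100 → 206 → 267 → 151 → 238 → 243 → … (one orbit).
Cycle type of π: 280 + 1; total 2 cycles.
With 2 cycles on 281 points, sign = (−1)^{281−2} = -1.
Via Zolotarev, sign(π_{210}) = (210|281) = -1.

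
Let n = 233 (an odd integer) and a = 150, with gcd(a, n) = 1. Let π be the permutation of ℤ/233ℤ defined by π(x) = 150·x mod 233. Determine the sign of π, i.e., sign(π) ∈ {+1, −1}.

-1

Orbit of 34 under x↦150x: [34, 207, 61, 63, 130, 161, 151]… (length divides ord_233(150)).
Cycle lengths of π_150 on ℤ/233ℤ: [232, 1]; 2 cycles in total.
With 2 cycles on 233 points, sign = (−1)^{233−2} = -1.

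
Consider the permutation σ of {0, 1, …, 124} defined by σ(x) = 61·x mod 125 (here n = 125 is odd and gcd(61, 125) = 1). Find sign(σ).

Trace 111: π^k(111) = [111, 21, 31, 16, 101, 36, 71] for k=0..6.
Cycle type of π: 25×4 + 5×4 + 1×5; total 13 cycles.
Σ(ℓ_i−1) = 125−13 = 112; sign = (−1)^112 = +1.
Via Zolotarev, sign(π_{61}) = (61|125) = +1.

+1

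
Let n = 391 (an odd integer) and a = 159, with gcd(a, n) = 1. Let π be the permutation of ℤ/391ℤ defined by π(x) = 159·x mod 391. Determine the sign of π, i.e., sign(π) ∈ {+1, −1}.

+1

Start at x=305: 305 → 11 → 185 → 90 → 234 → 61 → 315 → … (one orbit).
π_159 has 5 disjoint cycles with lengths [176, 176, 22, 16, 1] on {0,…,390}.
n − c = 391 − 5 = 386; sign = (−1)^386 = +1.
(159|391)_J = +1 (Zolotarev's lemma cross-check).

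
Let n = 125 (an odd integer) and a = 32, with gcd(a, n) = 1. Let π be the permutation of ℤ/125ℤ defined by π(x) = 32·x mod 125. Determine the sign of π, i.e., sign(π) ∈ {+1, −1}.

Trace 32: π^k(32) = [32, 24, 18, 76, 57, 74, 118] for k=0..6.
Cycle type of π: 20×5 + 4×6 + 1; total 12 cycles.
sign(π) = (−1)^{n − #cycles} = (−1)^{125−12} = (−1)^113 = -1.

-1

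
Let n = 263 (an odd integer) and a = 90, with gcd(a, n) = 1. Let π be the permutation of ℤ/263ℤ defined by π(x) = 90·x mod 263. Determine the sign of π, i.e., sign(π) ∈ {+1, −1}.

Trace 59: π^k(59) = [59, 50, 29, 243, 41, 8, 194] for k=0..6.
The orbit structure of x ↦ 90x mod 263: 2 orbits of sizes [262, 1].
Σ(ℓ_i−1) = 263−2 = 261; sign = (−1)^261 = -1.

-1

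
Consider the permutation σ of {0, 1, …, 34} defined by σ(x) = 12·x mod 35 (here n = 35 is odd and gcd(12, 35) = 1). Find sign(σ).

Trace 3: π^k(3) = [3, 1, 12, 4, 13, 16, 17] for k=0..6.
Decompose π into cycles: lengths [12, 12, 6, 4, 1] (5 cycles, including the fixed point 0).
5 cycles on 35: each ℓ→(−1)^(ℓ−1), product (−1)^30 = +1.
(12|35)_J = +1 (Zolotarev's lemma cross-check).

+1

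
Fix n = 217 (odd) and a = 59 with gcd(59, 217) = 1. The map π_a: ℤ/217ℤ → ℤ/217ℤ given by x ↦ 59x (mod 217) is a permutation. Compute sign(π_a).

-1

Trace 103: π^k(103) = [103, 1, 59, 9, 97, 81, 5] for k=0..6.
Cycle lengths of π_59 on ℤ/217ℤ: [30, 30, 30, 30, 30, 30, 15, 15, 6, 1]; 10 cycles in total.
217 − 10 = 207 transpositions; sign(π) = (−1)^207 = -1.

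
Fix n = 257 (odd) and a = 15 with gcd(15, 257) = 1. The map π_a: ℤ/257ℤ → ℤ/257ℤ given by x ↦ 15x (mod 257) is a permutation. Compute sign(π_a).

Start at x=32: 32 → 223 → 4 → 60 → 129 → 136 → 241 → … (one orbit).
Decompose π into cycles: lengths [32, 32, 32, 32, 32, 32, 32, 32, 1] (9 cycles, including the fixed point 0).
Σ(ℓ_i−1) = 257−9 = 248; sign = (−1)^248 = +1.

+1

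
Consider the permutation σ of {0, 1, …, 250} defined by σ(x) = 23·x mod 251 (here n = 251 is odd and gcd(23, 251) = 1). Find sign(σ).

+1

Trace 9: π^k(9) = [9, 207, 243, 67, 35, 52, 192] for k=0..6.
Cycle type of π: 125×2 + 1; total 3 cycles.
3 cycles on 251: each ℓ→(−1)^(ℓ−1), product (−1)^248 = +1.
The Jacobi symbol (23|251) = +1 (Zolotarev) agrees.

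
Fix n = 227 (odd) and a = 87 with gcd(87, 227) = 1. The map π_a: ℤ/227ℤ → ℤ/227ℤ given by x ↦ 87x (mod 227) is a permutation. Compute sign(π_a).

Trace 121: π^k(121) = [121, 85, 131, 47, 3, 34, 7] for k=0..6.
The orbit structure of x ↦ 87x mod 227: 3 orbits of sizes [113, 113, 1].
With 3 cycles on 227 points, sign = (−1)^{227−3} = +1.

+1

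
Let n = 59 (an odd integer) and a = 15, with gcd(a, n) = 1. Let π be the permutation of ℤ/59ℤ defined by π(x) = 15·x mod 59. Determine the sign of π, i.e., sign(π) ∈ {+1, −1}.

Orbit of 41 under x↦15x: [41, 25, 21, 20, 5, 16, 4]… (length divides ord_59(15)).
Decompose π into cycles: lengths [29, 29, 1] (3 cycles, including the fixed point 0).
sign(π) = (−1)^{n − #cycles} = (−1)^{59−3} = (−1)^56 = +1.

+1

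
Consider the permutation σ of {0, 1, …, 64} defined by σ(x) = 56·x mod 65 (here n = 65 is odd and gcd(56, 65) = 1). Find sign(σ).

+1

Trace 1: π^k(1) = [1, 56, 16, 51, 61, 36] for k=0..5.
Cycle lengths of π_56 on ℤ/65ℤ: [6, 6, 6, 6, 6, 6, 6, 6, 6, 6, 1, 1, 1, 1, 1]; 15 cycles in total.
n − c = 65 − 15 = 50; sign = (−1)^50 = +1.
(56|65)_J = +1 (Zolotarev's lemma cross-check).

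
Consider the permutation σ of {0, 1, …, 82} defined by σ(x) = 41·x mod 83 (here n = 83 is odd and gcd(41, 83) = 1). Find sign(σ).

Start at x=41: 41 → 21 → 31 → 26 → 70 → 48 → 59 → … (one orbit).
3 cycles of lengths [41, 41, 1].
sign(π) = (−1)^{n − #cycles} = (−1)^{83−3} = (−1)^80 = +1.

+1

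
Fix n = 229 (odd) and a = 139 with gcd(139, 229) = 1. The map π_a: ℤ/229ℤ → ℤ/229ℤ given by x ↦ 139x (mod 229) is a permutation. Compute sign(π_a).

-1

Orbit of 85 under x↦139x: [85, 136, 126, 110, 176, 190, 75]… (length divides ord_229(139)).
The orbit structure of x ↦ 139x mod 229: 2 orbits of sizes [228, 1].
2 cycles on 229: each ℓ→(−1)^(ℓ−1), product (−1)^227 = -1.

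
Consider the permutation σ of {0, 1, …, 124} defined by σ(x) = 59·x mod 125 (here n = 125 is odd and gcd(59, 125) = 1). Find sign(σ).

+1

Start at x=121: 121 → 14 → 76 → 109 → 56 → 54 → 61 → … (one orbit).
Cycle type of π: 50×2 + 10×2 + 2×2 + 1; total 7 cycles.
125 − 7 = 118 transpositions; sign(π) = (−1)^118 = +1.
The Jacobi symbol (59|125) = +1 (Zolotarev) agrees.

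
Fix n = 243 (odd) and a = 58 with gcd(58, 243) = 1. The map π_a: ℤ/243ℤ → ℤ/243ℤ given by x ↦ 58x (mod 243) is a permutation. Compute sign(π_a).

+1

Start at x=199: 199 → 121 → 214 → 19 → 130 → 7 → 163 → … (one orbit).
Cycle type of π: 81×2 + 27×2 + 9×2 + 3×2 + 1×3; total 11 cycles.
With 11 cycles on 243 points, sign = (−1)^{243−11} = +1.
The Jacobi symbol (58|243) = +1 (Zolotarev) agrees.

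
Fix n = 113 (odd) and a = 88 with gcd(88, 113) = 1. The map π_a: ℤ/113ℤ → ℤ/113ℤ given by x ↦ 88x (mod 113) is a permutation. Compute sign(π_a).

Orbit of 61 under x↦88x: [61, 57, 44, 30, 41, 105, 87]… (length divides ord_113(88)).
Cycle type of π: 56×2 + 1; total 3 cycles.
n − c = 113 − 3 = 110; sign = (−1)^110 = +1.
Zolotarev: (88|113) = +1, matching the cycle-count sign.

+1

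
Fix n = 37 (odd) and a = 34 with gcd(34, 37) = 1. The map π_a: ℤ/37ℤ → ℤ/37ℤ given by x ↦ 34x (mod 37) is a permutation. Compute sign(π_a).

+1

Start at x=34: 34 → 9 → 10 → 7 → 16 → 26 → 33 → … (one orbit).
π_34 has 5 disjoint cycles with lengths [9, 9, 9, 9, 1] on {0,…,36}.
Σ(ℓ_i−1) = 37−5 = 32; sign = (−1)^32 = +1.
Zolotarev: (34|37) = +1, matching the cycle-count sign.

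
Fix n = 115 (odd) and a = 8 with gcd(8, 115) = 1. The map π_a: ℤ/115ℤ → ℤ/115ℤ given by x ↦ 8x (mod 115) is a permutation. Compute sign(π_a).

Orbit of 54 under x↦8x: [54, 87, 6, 48, 39, 82, 81]… (length divides ord_115(8)).
The orbit structure of x ↦ 8x mod 115: 6 orbits of sizes [44, 44, 11, 11, 4, 1].
With 6 cycles on 115 points, sign = (−1)^{115−6} = -1.
Zolotarev: (8|115) = -1, matching the cycle-count sign.

-1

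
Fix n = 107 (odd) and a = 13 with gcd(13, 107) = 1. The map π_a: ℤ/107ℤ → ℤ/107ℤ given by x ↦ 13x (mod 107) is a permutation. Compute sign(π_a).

Start at x=36: 36 → 40 → 92 → 19 → 33 → 1 → 13 → … (one orbit).
Cycle type of π: 53×2 + 1; total 3 cycles.
n − c = 107 − 3 = 104; sign = (−1)^104 = +1.
The Jacobi symbol (13|107) = +1 (Zolotarev) agrees.

+1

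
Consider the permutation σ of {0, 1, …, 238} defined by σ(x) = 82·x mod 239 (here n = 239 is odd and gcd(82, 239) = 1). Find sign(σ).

Orbit of 105 under x↦82x: [105, 6, 14, 192, 209, 169, 235]… (length divides ord_239(82)).
Cycle type of π: 238 + 1; total 2 cycles.
2 cycles on 239: each ℓ→(−1)^(ℓ−1), product (−1)^237 = -1.
(82|239)_J = -1 (Zolotarev's lemma cross-check).

-1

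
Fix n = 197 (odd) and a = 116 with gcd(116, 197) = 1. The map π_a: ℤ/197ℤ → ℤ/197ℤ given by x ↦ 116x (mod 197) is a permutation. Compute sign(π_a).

Start at x=51: 51 → 6 → 105 → 163 → 193 → 127 → 154 → … (one orbit).
Decompose π into cycles: lengths [98, 98, 1] (3 cycles, including the fixed point 0).
3 cycles on 197: each ℓ→(−1)^(ℓ−1), product (−1)^194 = +1.

+1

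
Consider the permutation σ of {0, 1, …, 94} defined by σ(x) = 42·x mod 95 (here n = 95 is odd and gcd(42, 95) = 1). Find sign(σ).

Orbit of 39 under x↦42x: [39, 23, 16, 7, 9, 93, 11]… (length divides ord_95(42)).
π_42 has 6 disjoint cycles with lengths [36, 36, 9, 9, 4, 1] on {0,…,94}.
6 cycles on 95: each ℓ→(−1)^(ℓ−1), product (−1)^89 = -1.

-1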